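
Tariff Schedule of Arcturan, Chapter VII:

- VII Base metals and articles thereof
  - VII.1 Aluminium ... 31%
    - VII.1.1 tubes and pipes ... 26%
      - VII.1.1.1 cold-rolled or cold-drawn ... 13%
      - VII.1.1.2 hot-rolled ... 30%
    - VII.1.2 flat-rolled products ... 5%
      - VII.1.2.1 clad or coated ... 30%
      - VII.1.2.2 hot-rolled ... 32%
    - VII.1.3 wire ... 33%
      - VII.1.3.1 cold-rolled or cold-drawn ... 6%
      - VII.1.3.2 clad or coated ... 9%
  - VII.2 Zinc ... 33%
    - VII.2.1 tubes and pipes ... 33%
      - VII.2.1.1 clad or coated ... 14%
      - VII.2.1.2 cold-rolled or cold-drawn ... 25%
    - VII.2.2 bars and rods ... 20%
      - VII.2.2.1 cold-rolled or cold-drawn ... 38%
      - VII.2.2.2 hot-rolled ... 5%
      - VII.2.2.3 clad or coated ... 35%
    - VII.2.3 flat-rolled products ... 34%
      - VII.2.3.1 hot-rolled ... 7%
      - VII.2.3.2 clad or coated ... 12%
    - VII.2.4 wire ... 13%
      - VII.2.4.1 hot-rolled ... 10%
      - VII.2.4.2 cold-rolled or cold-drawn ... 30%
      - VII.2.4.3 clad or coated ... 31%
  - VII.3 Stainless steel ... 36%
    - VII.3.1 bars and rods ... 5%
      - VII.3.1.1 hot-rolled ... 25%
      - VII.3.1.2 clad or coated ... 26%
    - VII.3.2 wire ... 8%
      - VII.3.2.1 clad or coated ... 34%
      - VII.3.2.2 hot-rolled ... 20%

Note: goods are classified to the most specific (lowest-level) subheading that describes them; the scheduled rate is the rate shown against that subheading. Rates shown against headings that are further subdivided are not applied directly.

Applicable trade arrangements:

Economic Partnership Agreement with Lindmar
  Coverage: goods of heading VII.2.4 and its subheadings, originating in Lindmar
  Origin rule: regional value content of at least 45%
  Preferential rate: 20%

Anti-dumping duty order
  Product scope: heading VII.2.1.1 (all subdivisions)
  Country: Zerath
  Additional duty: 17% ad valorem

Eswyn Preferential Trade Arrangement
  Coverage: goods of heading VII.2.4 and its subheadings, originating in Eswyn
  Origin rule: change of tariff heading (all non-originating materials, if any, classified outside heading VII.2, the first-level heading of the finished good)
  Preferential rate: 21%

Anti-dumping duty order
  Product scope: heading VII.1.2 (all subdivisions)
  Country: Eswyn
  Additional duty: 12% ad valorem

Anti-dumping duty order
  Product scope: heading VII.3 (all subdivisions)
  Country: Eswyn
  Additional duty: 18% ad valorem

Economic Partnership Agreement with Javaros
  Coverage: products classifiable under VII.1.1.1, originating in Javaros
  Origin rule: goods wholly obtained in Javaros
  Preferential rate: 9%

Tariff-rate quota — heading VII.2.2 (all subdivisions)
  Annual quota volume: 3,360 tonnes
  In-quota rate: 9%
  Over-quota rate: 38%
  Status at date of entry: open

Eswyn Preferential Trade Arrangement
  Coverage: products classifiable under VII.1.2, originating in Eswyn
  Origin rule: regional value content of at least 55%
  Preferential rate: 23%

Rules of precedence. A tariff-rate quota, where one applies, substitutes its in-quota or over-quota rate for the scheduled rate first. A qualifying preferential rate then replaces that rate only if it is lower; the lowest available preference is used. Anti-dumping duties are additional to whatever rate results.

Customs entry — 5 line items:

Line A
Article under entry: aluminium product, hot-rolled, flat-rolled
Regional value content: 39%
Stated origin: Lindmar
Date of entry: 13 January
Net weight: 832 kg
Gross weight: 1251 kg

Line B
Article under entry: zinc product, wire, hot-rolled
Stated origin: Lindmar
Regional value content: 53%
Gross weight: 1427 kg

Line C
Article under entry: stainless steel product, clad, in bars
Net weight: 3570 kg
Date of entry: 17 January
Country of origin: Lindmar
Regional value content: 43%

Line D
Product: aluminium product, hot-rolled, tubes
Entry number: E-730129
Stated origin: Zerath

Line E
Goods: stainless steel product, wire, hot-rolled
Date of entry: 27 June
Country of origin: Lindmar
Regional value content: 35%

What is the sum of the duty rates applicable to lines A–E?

118%

Line A: aluminium → VII.1; flat-rolled → VII.1.2; hot-rolled → VII.1.2.2. Scheduled 32%. Lindmar agreement on VII.2.4: VII.1.2.2 not covered. → 32%.
Line B: zinc → VII.2; wire → VII.2.4; hot-rolled → VII.2.4.1. Scheduled 10%. Lindmar agreement on VII.2.4: RVC ≥ 45% → 20% available; preference 20% not lower than 10% → no reduction. → 10%.
Line C: stainless steel → VII.3; in bars → VII.3.1; clad → VII.3.1.2. Scheduled 26%. Lindmar agreement on VII.2.4: VII.3.1.2 not covered. → 26%.
Line D: aluminium → VII.1; tubes → VII.1.1; hot-rolled → VII.1.1.2. Scheduled 30%. No special measure applies. → 30%.
Line E: stainless steel → VII.3; wire → VII.3.2; hot-rolled → VII.3.2.2. Scheduled 20%. Lindmar agreement on VII.2.4: VII.3.2.2 not covered. → 20%.
Sum: 32% + 10% + 26% + 30% + 20% = 118%.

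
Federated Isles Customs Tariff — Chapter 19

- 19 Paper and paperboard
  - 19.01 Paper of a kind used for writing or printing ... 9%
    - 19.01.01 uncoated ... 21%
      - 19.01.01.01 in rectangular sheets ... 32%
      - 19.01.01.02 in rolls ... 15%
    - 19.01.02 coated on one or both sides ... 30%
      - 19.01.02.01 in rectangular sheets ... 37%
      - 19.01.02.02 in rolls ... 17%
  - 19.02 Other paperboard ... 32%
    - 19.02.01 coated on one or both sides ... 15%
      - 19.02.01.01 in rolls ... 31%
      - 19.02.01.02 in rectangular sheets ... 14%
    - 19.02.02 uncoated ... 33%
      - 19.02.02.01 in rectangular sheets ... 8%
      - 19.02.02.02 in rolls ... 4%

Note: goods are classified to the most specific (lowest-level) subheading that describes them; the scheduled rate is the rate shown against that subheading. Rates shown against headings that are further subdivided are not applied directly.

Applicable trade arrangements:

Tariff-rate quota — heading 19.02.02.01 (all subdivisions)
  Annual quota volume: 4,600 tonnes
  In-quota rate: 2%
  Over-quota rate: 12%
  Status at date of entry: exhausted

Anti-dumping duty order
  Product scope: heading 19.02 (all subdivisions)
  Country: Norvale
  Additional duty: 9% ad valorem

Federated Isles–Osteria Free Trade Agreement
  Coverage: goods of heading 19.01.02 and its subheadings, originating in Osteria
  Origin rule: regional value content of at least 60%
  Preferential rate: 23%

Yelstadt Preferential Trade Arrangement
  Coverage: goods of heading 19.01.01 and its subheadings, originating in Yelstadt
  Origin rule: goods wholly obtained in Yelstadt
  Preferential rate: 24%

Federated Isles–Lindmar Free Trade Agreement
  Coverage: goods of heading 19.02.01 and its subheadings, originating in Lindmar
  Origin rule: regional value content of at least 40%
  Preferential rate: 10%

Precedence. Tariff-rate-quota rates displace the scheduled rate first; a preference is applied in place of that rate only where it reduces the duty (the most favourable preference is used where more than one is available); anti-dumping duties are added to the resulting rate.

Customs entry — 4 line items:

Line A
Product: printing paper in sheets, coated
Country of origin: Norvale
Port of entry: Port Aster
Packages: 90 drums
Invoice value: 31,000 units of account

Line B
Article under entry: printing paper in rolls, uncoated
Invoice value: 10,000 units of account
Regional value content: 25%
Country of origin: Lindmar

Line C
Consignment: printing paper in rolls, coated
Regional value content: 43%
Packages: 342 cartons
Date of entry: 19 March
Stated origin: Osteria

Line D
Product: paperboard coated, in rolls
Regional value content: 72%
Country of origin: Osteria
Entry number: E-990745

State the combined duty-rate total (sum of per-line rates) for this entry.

Line A: printing paper → 19.01; coated → 19.01.02; in sheets → 19.01.02.01. Scheduled 37%. No special measure applies. → 37%.
Line B: printing paper → 19.01; uncoated → 19.01.01; in rolls → 19.01.01.02. Scheduled 15%. Lindmar agreement on 19.02.01: 19.01.01.02 not covered. → 15%.
Line C: printing paper → 19.01; coated → 19.01.02; in rolls → 19.01.02.02. Scheduled 17%. Osteria agreement on 19.01.02: RVC < 60%. → 17%.
Line D: paperboard → 19.02; coated → 19.02.01; in rolls → 19.02.01.01. Scheduled 31%. Osteria agreement on 19.01.02: 19.02.01.01 not covered. → 31%.
Sum: 37% + 15% + 17% + 31% = 100%.

100%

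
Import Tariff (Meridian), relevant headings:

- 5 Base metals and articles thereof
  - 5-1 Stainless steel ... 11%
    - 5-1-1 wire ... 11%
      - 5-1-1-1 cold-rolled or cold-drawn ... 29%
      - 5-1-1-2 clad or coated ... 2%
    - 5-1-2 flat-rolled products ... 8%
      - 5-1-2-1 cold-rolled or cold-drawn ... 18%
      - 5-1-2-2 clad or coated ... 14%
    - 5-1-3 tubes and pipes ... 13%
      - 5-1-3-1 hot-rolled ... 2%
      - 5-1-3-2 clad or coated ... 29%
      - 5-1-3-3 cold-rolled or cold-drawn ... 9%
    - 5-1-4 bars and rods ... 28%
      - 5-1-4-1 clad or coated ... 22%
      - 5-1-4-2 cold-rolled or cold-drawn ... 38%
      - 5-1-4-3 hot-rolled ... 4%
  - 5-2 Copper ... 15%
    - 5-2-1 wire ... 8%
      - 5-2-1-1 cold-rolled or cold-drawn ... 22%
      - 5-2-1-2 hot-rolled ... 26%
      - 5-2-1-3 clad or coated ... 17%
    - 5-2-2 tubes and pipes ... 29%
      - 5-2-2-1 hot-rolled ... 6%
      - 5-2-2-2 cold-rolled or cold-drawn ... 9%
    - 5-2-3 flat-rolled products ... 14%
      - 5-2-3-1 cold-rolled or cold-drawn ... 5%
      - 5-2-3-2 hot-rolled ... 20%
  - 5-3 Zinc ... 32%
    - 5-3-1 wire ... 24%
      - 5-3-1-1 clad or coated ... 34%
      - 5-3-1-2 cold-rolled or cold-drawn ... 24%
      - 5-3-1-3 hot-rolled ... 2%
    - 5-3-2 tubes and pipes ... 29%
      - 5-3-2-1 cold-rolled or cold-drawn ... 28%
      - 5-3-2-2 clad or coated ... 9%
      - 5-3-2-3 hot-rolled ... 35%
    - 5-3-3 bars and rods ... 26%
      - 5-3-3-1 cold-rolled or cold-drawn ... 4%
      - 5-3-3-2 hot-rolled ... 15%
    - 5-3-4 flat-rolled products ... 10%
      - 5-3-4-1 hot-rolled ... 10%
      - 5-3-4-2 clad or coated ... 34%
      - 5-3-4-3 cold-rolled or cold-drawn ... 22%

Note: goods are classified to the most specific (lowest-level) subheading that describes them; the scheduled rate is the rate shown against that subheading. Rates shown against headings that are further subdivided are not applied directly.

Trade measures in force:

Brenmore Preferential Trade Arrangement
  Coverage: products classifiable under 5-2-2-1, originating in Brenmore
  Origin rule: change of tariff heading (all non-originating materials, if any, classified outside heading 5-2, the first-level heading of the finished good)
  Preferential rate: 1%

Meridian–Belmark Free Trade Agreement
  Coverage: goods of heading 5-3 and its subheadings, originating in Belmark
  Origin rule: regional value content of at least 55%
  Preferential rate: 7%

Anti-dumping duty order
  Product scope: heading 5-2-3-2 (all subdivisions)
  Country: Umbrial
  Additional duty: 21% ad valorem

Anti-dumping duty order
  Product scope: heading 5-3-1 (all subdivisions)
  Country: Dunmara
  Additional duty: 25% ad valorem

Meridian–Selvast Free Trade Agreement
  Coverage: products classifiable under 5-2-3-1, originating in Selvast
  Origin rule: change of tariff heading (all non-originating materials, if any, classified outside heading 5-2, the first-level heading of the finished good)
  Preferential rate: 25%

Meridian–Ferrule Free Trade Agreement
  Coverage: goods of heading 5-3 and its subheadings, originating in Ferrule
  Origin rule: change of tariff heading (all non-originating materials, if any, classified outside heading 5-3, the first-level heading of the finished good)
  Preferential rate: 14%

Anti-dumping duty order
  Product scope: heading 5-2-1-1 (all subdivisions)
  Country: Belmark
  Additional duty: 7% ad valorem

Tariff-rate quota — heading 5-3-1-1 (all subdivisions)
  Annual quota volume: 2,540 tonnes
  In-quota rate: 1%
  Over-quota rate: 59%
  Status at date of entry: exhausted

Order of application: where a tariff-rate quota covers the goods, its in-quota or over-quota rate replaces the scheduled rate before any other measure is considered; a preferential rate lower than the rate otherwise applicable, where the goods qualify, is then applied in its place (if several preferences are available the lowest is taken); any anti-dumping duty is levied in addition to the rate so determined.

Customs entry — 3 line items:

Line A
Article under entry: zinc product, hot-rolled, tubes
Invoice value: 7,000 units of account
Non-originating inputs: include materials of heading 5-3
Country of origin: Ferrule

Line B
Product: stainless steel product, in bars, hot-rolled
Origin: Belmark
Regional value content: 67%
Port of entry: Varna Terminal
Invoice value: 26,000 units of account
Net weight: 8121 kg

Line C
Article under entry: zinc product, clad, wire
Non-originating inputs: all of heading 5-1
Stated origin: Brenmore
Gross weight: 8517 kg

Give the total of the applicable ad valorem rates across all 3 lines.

Line A: zinc → 5-3; tubes → 5-3-2; hot-rolled → 5-3-2-3. Scheduled 35%. Ferrule agreement on 5-3: CTH not met. → 35%.
Line B: stainless steel → 5-1; in bars → 5-1-4; hot-rolled → 5-1-4-3. Scheduled 4%. Belmark agreement on 5-3: 5-1-4-3 not covered. → 4%.
Line C: zinc → 5-3; wire → 5-3-1; clad → 5-3-1-1. Scheduled 34%. quota on 5-3-1-1 exhausted → over-quota 59%; Brenmore agreement on 5-2-2-1: 5-3-1-1 not covered. → 59%.
Sum: 35% + 4% + 59% = 98%.

98%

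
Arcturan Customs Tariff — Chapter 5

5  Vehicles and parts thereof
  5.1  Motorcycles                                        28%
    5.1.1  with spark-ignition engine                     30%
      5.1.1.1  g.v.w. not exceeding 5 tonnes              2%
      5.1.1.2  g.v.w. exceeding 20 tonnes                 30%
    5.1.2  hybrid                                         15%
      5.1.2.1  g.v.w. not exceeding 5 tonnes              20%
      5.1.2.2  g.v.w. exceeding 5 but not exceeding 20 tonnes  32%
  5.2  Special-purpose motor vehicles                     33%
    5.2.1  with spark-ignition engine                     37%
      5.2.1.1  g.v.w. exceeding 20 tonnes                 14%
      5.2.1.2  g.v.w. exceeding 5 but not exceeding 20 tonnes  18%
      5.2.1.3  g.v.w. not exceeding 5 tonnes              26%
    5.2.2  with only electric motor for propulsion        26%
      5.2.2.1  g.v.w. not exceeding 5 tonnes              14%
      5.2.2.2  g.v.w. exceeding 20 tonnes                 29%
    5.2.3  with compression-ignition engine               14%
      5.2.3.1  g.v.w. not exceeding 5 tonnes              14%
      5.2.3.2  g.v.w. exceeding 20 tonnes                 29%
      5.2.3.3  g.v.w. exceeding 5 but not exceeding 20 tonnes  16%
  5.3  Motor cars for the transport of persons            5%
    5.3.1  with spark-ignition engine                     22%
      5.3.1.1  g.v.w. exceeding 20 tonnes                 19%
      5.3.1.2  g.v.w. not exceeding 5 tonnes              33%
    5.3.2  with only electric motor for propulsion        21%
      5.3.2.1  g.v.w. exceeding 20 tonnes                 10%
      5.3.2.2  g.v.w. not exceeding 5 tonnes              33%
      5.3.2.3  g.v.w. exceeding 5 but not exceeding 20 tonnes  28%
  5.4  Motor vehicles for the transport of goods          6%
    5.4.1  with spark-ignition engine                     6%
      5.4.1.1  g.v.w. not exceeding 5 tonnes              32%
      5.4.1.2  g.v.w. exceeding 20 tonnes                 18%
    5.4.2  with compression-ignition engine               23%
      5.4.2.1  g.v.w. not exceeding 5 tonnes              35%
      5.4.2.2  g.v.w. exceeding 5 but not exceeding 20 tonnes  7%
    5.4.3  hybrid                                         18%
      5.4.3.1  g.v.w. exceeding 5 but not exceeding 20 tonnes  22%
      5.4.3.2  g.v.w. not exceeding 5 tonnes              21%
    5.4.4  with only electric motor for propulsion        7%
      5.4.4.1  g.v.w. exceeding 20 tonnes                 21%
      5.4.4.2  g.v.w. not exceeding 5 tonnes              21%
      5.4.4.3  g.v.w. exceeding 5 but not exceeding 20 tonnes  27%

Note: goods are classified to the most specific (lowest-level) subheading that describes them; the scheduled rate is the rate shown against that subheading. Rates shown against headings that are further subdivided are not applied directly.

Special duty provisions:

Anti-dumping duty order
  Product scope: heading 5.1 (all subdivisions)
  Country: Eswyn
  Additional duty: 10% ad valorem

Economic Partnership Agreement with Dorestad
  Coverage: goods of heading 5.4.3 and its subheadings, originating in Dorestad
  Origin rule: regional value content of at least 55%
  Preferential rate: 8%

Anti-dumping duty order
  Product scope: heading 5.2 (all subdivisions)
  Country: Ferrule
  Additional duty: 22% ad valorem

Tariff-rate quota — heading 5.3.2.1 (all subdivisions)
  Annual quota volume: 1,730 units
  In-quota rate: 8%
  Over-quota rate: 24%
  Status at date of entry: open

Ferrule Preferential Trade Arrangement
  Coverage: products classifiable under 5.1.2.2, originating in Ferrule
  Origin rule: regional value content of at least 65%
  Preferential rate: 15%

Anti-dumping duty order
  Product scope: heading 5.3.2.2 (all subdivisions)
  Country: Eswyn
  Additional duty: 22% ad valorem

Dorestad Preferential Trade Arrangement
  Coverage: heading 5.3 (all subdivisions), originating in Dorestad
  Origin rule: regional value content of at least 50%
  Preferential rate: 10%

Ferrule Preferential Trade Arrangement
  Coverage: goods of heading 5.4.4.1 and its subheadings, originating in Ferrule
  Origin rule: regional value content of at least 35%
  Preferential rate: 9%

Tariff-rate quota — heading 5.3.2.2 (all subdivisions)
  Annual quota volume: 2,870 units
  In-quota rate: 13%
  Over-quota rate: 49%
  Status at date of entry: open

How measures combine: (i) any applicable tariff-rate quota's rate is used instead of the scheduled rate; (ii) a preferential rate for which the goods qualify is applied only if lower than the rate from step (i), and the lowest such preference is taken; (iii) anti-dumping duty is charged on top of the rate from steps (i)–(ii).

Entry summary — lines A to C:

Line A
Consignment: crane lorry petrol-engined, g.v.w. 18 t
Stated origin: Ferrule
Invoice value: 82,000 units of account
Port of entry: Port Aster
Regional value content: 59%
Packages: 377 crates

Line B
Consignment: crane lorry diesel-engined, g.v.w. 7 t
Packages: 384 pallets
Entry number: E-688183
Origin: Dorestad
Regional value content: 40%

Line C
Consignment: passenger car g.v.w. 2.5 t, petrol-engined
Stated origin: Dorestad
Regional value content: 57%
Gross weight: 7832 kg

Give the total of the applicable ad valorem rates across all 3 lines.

66%

Line A: crane lorry → 5.2; petrol-engined → 5.2.1; g.v.w. 18 t → 5.2.1.2. Scheduled 18%. Ferrule agreement on 5.1.2.2: 5.2.1.2 not covered; Ferrule agreement on 5.4.4.1: 5.2.1.2 not covered; anti-dumping (Ferrule, 5.2): +22%; total 18% + 22% = 40%. → 40%.
Line B: crane lorry → 5.2; diesel-engined → 5.2.3; g.v.w. 7 t → 5.2.3.3. Scheduled 16%. Dorestad agreement on 5.4.3: 5.2.3.3 not covered; Dorestad agreement on 5.3: 5.2.3.3 not covered. → 16%.
Line C: passenger car → 5.3; petrol-engined → 5.3.1; g.v.w. 2.5 t → 5.3.1.2. Scheduled 33%. Dorestad agreement on 5.4.3: 5.3.1.2 not covered; Dorestad agreement on 5.3: RVC ≥ 50% → 10% available; preferential 10%. → 10%.
Sum: 40% + 16% + 10% = 66%.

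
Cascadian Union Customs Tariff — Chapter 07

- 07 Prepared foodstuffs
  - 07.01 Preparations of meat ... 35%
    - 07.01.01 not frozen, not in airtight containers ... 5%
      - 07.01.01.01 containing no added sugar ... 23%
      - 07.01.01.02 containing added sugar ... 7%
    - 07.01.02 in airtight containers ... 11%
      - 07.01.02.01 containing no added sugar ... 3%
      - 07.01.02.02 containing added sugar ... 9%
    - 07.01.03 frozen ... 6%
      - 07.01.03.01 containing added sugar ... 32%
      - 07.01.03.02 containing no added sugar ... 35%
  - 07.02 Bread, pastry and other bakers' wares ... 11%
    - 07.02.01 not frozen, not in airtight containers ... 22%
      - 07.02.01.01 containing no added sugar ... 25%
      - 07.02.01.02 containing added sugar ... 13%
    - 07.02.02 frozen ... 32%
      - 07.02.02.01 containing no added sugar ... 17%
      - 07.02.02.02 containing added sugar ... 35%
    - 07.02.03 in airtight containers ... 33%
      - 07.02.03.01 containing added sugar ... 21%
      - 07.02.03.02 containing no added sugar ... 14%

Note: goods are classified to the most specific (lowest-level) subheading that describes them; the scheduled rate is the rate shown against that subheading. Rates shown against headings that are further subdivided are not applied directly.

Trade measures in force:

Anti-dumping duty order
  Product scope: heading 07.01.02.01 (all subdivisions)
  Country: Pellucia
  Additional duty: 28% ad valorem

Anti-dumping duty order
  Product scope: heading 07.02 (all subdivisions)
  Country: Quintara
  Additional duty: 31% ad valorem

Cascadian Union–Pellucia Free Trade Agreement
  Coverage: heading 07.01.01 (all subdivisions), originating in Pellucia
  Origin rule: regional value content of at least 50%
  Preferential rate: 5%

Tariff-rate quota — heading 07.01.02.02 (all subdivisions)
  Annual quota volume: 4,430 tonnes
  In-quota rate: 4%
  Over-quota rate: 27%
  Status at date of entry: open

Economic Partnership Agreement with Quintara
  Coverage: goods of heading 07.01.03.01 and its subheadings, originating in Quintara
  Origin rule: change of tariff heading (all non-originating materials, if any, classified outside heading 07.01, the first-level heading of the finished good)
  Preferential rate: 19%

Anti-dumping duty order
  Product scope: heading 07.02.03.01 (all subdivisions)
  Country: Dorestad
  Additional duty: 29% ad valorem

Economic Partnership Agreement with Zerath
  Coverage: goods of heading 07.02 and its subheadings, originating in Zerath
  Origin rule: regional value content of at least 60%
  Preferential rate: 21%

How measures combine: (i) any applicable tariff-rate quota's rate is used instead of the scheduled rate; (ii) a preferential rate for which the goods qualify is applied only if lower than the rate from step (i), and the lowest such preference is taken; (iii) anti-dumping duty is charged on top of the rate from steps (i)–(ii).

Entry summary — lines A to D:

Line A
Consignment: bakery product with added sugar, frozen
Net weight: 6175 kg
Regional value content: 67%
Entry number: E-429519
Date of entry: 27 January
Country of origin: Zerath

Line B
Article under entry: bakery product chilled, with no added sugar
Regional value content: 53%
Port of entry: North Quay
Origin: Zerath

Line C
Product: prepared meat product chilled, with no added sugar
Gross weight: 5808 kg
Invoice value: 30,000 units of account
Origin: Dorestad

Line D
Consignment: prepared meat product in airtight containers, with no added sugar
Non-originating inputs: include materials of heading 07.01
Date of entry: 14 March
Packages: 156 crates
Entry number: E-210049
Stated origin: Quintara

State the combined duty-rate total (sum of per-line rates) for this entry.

72%

Line A: bakery product → 07.02; frozen → 07.02.02; with added sugar → 07.02.02.02. Scheduled 35%. Zerath agreement on 07.02: RVC ≥ 60% → 21% available; preferential 21%. → 21%.
Line B: bakery product → 07.02; chilled → 07.02.01; with no added sugar → 07.02.01.01. Scheduled 25%. Zerath agreement on 07.02: RVC < 60%. → 25%.
Line C: prepared meat product → 07.01; chilled → 07.01.01; with no added sugar → 07.01.01.01. Scheduled 23%. No special measure applies. → 23%.
Line D: prepared meat product → 07.01; in airtight containers → 07.01.02; with no added sugar → 07.01.02.01. Scheduled 3%. Quintara agreement on 07.01.03.01: 07.01.02.01 not covered. → 3%.
Sum: 21% + 25% + 23% + 3% = 72%.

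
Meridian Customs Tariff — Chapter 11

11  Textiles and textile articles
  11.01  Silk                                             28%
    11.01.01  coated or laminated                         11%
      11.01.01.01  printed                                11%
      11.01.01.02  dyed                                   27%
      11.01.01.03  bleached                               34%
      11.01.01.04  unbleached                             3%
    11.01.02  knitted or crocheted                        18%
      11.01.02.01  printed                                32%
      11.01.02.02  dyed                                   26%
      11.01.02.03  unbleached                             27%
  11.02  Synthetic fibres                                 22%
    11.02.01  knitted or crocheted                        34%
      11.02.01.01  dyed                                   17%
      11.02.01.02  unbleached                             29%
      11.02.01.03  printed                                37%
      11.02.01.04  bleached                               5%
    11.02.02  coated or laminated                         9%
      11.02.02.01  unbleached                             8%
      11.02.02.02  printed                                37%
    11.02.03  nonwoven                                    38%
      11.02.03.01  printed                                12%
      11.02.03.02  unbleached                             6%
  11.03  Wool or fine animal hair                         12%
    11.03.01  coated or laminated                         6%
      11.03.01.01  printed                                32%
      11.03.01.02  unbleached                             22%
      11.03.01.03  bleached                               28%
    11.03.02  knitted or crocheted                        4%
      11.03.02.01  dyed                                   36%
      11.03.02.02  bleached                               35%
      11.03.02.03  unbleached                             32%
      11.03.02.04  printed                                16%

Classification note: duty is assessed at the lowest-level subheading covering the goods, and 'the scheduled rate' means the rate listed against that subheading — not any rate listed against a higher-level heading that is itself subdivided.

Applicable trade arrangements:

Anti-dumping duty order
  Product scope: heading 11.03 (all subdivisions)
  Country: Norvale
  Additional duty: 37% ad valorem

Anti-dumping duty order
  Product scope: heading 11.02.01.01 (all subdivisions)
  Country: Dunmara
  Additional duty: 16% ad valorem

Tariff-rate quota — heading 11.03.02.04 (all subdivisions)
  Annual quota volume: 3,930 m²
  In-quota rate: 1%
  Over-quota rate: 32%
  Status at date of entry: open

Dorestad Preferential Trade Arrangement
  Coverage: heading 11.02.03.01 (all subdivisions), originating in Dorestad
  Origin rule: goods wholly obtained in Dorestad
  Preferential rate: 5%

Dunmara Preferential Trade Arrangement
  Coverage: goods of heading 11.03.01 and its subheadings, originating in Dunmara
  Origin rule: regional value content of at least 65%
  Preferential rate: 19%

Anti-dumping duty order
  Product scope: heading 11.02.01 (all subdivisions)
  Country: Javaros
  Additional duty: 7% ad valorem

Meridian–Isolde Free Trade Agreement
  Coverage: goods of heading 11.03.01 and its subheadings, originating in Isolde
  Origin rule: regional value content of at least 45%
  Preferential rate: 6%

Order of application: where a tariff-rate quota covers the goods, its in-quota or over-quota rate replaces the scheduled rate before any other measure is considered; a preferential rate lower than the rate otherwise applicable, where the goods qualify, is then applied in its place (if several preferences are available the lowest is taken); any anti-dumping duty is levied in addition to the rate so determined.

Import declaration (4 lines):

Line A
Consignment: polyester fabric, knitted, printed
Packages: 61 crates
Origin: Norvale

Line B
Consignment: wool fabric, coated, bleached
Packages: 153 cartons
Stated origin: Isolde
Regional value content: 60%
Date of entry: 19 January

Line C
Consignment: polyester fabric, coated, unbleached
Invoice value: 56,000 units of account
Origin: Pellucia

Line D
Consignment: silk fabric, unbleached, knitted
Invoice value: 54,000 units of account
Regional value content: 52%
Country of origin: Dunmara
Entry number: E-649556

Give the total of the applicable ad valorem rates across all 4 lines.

78%

Line A: polyester → 11.02; knitted → 11.02.01; printed → 11.02.01.03. Scheduled 37%. No special measure applies. → 37%.
Line B: wool → 11.03; coated → 11.03.01; bleached → 11.03.01.03. Scheduled 28%. Isolde agreement on 11.03.01: RVC ≥ 45% → 6% available; preferential 6%. → 6%.
Line C: polyester → 11.02; coated → 11.02.02; unbleached → 11.02.02.01. Scheduled 8%. No special measure applies. → 8%.
Line D: silk → 11.01; knitted → 11.01.02; unbleached → 11.01.02.03. Scheduled 27%. Dunmara agreement on 11.03.01: 11.01.02.03 not covered. → 27%.
Sum: 37% + 6% + 8% + 27% = 78%.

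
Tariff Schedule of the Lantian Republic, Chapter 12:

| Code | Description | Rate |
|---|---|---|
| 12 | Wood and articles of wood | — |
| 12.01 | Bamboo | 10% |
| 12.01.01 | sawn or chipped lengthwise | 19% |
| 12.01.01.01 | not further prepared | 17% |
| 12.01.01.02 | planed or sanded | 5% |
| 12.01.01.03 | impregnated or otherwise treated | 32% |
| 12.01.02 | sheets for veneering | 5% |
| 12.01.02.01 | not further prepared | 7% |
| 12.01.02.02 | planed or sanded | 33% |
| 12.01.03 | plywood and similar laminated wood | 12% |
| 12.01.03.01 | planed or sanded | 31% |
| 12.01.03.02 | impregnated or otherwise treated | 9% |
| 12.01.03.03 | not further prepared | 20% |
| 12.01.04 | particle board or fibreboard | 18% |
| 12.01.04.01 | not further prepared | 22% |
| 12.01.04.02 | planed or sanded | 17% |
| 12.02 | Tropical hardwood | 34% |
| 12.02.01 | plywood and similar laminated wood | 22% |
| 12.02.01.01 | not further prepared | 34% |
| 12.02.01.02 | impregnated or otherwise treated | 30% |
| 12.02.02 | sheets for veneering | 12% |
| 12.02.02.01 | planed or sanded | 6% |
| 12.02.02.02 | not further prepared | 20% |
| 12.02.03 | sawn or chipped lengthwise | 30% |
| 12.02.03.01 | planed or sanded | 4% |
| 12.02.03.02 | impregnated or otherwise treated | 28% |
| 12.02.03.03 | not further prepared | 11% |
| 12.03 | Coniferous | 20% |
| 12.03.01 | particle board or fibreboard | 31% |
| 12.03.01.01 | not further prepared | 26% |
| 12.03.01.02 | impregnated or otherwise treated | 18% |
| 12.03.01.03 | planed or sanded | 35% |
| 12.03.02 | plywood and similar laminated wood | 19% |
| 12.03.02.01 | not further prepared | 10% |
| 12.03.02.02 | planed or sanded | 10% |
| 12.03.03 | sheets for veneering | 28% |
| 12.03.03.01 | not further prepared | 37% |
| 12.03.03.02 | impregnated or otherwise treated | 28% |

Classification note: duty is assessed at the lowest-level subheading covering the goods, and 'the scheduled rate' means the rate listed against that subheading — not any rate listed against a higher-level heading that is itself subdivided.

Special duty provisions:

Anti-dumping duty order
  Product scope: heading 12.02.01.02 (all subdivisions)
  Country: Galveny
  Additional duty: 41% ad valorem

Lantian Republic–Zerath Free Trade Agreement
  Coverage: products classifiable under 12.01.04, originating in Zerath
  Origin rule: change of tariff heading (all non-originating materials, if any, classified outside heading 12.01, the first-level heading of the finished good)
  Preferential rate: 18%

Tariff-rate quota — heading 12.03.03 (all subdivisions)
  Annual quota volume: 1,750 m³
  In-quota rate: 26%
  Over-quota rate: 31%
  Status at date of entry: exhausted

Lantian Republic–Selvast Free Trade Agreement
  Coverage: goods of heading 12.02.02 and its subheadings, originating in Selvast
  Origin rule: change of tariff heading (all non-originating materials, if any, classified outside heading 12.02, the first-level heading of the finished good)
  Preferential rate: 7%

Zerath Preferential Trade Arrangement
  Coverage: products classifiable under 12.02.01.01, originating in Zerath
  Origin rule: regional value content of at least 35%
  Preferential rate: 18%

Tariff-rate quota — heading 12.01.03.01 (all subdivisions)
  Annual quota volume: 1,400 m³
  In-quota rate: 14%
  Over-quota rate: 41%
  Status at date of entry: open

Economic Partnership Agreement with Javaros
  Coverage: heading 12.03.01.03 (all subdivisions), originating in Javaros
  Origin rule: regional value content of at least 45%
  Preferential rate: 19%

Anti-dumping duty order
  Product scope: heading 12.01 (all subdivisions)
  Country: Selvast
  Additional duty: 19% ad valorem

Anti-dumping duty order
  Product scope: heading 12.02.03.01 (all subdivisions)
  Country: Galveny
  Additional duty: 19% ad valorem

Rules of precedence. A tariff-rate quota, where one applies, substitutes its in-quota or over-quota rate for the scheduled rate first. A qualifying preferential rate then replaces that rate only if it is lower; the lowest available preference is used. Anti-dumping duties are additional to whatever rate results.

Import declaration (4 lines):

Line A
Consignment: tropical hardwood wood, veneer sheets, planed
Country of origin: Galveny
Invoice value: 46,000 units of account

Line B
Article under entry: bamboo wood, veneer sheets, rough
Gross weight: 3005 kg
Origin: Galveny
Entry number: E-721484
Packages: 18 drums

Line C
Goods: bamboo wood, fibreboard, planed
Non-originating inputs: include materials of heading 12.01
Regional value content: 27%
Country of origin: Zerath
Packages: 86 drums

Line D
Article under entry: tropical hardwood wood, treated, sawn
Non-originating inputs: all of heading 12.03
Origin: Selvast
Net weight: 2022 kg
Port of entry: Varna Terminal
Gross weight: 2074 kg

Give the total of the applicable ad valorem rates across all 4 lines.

Line A: tropical hardwood → 12.02; veneer sheets → 12.02.02; planed → 12.02.02.01. Scheduled 6%. No special measure applies. → 6%.
Line B: bamboo → 12.01; veneer sheets → 12.01.02; rough → 12.01.02.01. Scheduled 7%. No special measure applies. → 7%.
Line C: bamboo → 12.01; fibreboard → 12.01.04; planed → 12.01.04.02. Scheduled 17%. Zerath agreement on 12.01.04: CTH not met; Zerath agreement on 12.02.01.01: 12.01.04.02 not covered. → 17%.
Line D: tropical hardwood → 12.02; sawn → 12.02.03; treated → 12.02.03.02. Scheduled 28%. Selvast agreement on 12.02.02: 12.02.03.02 not covered. → 28%.
Sum: 6% + 7% + 17% + 28% = 58%.

58%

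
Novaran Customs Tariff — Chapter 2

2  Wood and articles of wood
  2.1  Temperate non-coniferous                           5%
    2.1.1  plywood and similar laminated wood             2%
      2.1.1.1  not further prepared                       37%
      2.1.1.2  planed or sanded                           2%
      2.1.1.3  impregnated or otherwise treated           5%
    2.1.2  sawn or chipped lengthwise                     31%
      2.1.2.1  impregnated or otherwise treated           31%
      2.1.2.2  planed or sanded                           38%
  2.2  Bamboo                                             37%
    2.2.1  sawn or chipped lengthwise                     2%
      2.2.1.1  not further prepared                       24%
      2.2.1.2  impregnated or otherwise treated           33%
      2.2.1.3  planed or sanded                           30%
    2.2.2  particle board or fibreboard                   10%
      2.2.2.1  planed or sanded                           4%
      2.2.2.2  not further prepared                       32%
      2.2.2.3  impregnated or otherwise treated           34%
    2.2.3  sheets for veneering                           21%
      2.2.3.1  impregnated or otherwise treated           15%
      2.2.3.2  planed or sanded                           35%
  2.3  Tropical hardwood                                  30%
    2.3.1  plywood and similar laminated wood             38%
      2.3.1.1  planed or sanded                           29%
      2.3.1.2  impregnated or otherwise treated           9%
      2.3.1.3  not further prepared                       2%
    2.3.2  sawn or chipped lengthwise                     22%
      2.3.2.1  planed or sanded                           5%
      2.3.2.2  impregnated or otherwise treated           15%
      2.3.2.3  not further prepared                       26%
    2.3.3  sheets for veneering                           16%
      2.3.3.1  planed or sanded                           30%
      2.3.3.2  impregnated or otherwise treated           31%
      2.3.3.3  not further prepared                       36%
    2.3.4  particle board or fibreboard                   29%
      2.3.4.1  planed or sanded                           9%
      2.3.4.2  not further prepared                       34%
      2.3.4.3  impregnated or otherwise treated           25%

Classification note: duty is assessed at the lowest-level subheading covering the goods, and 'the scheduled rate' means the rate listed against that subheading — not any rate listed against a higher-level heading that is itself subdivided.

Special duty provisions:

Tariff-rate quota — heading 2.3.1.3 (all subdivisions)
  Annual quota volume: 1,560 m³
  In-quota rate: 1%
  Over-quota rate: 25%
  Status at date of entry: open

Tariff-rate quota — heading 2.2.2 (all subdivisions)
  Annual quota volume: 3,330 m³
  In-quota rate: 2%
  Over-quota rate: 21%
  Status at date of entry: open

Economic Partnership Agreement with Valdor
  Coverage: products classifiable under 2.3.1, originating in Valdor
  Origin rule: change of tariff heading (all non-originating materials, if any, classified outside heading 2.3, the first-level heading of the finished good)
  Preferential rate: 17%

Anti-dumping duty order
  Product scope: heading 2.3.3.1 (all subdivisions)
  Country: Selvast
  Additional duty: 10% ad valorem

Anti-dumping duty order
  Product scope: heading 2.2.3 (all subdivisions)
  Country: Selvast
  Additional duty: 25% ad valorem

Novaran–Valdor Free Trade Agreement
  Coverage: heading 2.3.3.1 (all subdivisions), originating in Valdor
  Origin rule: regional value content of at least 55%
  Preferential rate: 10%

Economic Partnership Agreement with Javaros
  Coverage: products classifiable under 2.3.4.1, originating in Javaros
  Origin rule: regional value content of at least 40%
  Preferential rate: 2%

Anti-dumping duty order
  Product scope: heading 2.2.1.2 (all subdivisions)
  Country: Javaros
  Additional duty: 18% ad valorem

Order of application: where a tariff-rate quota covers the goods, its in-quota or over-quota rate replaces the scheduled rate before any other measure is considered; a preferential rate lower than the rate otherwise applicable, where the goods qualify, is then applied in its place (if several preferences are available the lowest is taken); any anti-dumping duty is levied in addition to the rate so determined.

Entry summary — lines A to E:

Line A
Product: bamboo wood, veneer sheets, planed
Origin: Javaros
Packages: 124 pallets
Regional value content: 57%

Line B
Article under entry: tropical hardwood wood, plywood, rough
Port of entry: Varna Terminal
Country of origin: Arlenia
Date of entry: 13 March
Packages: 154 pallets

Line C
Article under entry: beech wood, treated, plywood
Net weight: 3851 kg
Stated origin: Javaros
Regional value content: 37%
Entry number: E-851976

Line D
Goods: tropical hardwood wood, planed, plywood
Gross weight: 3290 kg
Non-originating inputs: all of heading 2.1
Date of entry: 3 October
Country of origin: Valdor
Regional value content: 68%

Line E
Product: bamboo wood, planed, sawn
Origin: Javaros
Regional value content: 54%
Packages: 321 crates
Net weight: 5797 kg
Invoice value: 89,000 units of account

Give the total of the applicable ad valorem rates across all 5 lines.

Line A: bamboo → 2.2; veneer sheets → 2.2.3; planed → 2.2.3.2. Scheduled 35%. Javaros agreement on 2.3.4.1: 2.2.3.2 not covered. → 35%.
Line B: tropical hardwood → 2.3; plywood → 2.3.1; rough → 2.3.1.3. Scheduled 2%. quota on 2.3.1.3 open → in-quota 1%. → 1%.
Line C: beech → 2.1; plywood → 2.1.1; treated → 2.1.1.3. Scheduled 5%. Javaros agreement on 2.3.4.1: 2.1.1.3 not covered. → 5%.
Line D: tropical hardwood → 2.3; plywood → 2.3.1; planed → 2.3.1.1. Scheduled 29%. Valdor agreement on 2.3.1: CTH met → 17% available; Valdor agreement on 2.3.3.1: 2.3.1.1 not covered; preferential 17%. → 17%.
Line E: bamboo → 2.2; sawn → 2.2.1; planed → 2.2.1.3. Scheduled 30%. Javaros agreement on 2.3.4.1: 2.2.1.3 not covered. → 30%.
Sum: 35% + 1% + 5% + 17% + 30% = 88%.

88%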